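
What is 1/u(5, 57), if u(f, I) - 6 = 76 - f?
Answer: 1/77 ≈ 0.012987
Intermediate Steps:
u(f, I) = 82 - f (u(f, I) = 6 + (76 - f) = 82 - f)
1/u(5, 57) = 1/(82 - 1*5) = 1/(82 - 5) = 1/77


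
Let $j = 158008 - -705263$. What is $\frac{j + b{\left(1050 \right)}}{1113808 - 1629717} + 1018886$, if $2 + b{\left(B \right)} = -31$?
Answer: $\frac{525651594136}{515909} \approx 1.0189 \cdot 10^{6}$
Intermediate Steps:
$b{\left(B \right)} = -33$ ($b{\left(B \right)} = -2 - 31 = -33$)
$j = 863271$ ($j = 158008 + 705263 = 863271$)
$\frac{j + b{\left(1050 \right)}}{1113808 - 1629717} + 1018886 = \frac{863271 - 33}{1113808 - 1629717} + 1018886 = \frac{863238}{-515909} + 1018886 = 863238 \left(- \frac{1}{515909}\right) + 1018886 = - \frac{863238}{515909} + 1018886 = \frac{525651594136}{515909}$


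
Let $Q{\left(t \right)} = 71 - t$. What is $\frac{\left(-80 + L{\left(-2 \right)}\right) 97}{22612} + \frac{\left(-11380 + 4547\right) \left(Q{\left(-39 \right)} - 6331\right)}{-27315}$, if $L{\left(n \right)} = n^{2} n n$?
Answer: $- \frac{240340642609}{154411695} \approx -1556.5$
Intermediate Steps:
$L{\left(n \right)} = n^{4}$ ($L{\left(n \right)} = n^{3} n = n^{4}$)
$\frac{\left(-80 + L{\left(-2 \right)}\right) 97}{22612} + \frac{\left(-11380 + 4547\right) \left(Q{\left(-39 \right)} - 6331\right)}{-27315} = \frac{\left(-80 + \left(-2\right)^{4}\right) 97}{22612} + \frac{\left(-11380 + 4547\right) \left(\left(71 - -39\right) - 6331\right)}{-27315} = \left(-80 + 16\right) 97 \cdot \frac{1}{22612} + - 6833 \left(\left(71 + 39\right) - 6331\right) \left(- \frac{1}{27315}\right) = \left(-64\right) 97 \cdot \frac{1}{22612} + - 6833 \left(110 - 6331\right) \left(- \frac{1}{27315}\right) = \left(-6208\right) \frac{1}{22612} + \left(-6833\right) \left(-6221\right) \left(- \frac{1}{27315}\right) = - \frac{1552}{5653} + 42508093 \left(- \frac{1}{27315}\right) = - \frac{1552}{5653} - \frac{42508093}{27315} = - \frac{240340642609}{154411695}$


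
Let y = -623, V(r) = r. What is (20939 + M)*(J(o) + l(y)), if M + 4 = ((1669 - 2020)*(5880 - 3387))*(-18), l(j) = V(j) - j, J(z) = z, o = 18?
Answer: 283890762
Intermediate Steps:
l(j) = 0 (l(j) = j - j = 0)
M = 15750770 (M = -4 + ((1669 - 2020)*(5880 - 3387))*(-18) = -4 - 351*2493*(-18) = -4 - 875043*(-18) = -4 + 15750774 = 15750770)
(20939 + M)*(J(o) + l(y)) = (20939 + 15750770)*(18 + 0) = 15771709*18 = 283890762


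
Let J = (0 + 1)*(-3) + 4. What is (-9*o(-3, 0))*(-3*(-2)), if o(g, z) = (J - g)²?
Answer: -864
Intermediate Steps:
J = 1 (J = 1*(-3) + 4 = -3 + 4 = 1)
o(g, z) = (1 - g)²
(-9*o(-3, 0))*(-3*(-2)) = (-9*(-1 - 3)²)*(-3*(-2)) = -9*(-4)²*6 = -9*16*6 = -144*6 = -864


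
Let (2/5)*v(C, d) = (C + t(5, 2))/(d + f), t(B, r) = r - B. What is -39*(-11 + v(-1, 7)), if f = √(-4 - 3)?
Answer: 1911/4 - 195*I*√7/28 ≈ 477.75 - 18.426*I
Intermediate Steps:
f = I*√7 (f = √(-7) = I*√7 ≈ 2.6458*I)
v(C, d) = 5*(-3 + C)/(2*(d + I*√7)) (v(C, d) = 5*((C + (2 - 1*5))/(d + I*√7))/2 = 5*((C + (2 - 5))/(d + I*√7))/2 = 5*((C - 3)/(d + I*√7))/2 = 5*((-3 + C)/(d + I*√7))/2 = 5*(-3 + C)/(2*(d + I*√7)))
-39*(-11 + v(-1, 7)) = -39*(-11 + 5*(-3 - 1)/(2*(7 + I*√7))) = -39*(-11 + (5/2)*(-4)/(7 + I*√7)) = -39*(-11 - 10/(7 + I*√7)) = 429 + 390/(7 + I*√7)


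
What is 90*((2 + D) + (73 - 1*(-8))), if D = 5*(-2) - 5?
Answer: 6120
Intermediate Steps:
D = -15 (D = -10 - 5 = -15)
90*((2 + D) + (73 - 1*(-8))) = 90*((2 - 15) + (73 - 1*(-8))) = 90*(-13 + (73 + 8)) = 90*(-13 + 81) = 90*68 = 6120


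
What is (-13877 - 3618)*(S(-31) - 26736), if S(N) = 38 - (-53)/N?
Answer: 14480454045/31 ≈ 4.6711e+8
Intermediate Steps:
S(N) = 38 + 53/N
(-13877 - 3618)*(S(-31) - 26736) = (-13877 - 3618)*((38 + 53/(-31)) - 26736) = -17495*((38 + 53*(-1/31)) - 26736) = -17495*((38 - 53/31) - 26736) = -17495*(1125/31 - 26736) = -17495*(-827691/31) = 14480454045/31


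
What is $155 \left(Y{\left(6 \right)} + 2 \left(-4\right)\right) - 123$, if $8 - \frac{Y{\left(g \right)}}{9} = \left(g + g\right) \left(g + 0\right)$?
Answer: $-90643$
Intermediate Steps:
$Y{\left(g \right)} = 72 - 18 g^{2}$ ($Y{\left(g \right)} = 72 - 9 \left(g + g\right) \left(g + 0\right) = 72 - 9 \cdot 2 g g = 72 - 9 \cdot 2 g^{2} = 72 - 18 g^{2}$)
$155 \left(Y{\left(6 \right)} + 2 \left(-4\right)\right) - 123 = 155 \left(\left(72 - 18 \cdot 6^{2}\right) + 2 \left(-4\right)\right) - 123 = 155 \left(\left(72 - 648\right) - 8\right) - 123 = 155 \left(-576 - 8\right) - 123 = 155 \left(-584\right) - 123 = -90520 - 123 = -90643$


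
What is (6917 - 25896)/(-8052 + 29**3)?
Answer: -18979/16337 ≈ -1.1617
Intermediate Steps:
(6917 - 25896)/(-8052 + 29**3) = -18979/(-8052 + 24389) = -18979/16337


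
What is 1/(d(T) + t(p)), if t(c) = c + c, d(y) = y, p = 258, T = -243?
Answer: 1/273 ≈ 0.0036630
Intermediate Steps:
t(c) = 2*c
1/(d(T) + t(p)) = 1/(-243 + 2*258) = 1/(-243 + 516) = 1/273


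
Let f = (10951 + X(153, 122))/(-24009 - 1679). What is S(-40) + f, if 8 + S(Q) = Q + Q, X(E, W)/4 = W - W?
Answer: -2271495/25688 ≈ -88.426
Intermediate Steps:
X(E, W) = 0 (X(E, W) = 4*(W - W) = 4*0 = 0)
S(Q) = -8 + 2*Q (S(Q) = -8 + (Q + Q) = -8 + 2*Q)
f = -10951/25688 (f = (10951 + 0)/(-24009 - 1679) = 10951/(-25688) = 10951*(-1/25688) = -10951/25688 ≈ -0.42631)
S(-40) + f = (-8 + 2*(-40)) - 10951/25688 = (-8 - 80) - 10951/25688 = -88 - 10951/25688 = -2271495/25688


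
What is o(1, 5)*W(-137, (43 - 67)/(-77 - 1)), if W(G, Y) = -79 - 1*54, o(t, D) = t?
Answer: -133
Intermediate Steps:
W(G, Y) = -133 (W(G, Y) = -79 - 54 = -133)
o(1, 5)*W(-137, (43 - 67)/(-77 - 1)) = 1*(-133) = -133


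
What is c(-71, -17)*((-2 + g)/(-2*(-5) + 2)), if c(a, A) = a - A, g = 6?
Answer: -18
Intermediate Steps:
c(-71, -17)*((-2 + g)/(-2*(-5) + 2)) = (-71 - 1*(-17))*((-2 + 6)/(-2*(-5) + 2)) = (-71 + 17)*(4/(10 + 2)) = -216/12 = -54*⅓ = -18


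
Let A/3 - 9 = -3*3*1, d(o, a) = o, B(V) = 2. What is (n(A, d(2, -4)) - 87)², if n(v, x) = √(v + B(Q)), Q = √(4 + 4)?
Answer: (87 - √2)² ≈ 7324.9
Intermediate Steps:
Q = 2*√2 (Q = √8 = 2*√2 ≈ 2.8284)
A = 0 (A = 27 + 3*(-3*3*1) = 27 + 3*(-9*1) = 27 + 3*(-9) = 27 - 27 = 0)
n(v, x) = √(2 + v) (n(v, x) = √(v + 2) = √(2 + v))
(n(A, d(2, -4)) - 87)² = (√(2 + 0) - 87)² = (√2 - 87)² = (-87 + √2)²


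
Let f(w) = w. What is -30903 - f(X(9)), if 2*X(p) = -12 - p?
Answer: -61785/2 ≈ -30893.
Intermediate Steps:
X(p) = -6 - p/2 (X(p) = (-12 - p)/2 = -6 - p/2)
-30903 - f(X(9)) = -30903 - (-6 - ½*9) = -30903 - (-6 - 9/2) = -30903 - 1*(-21/2) = -30903 + 21/2 = -61785/2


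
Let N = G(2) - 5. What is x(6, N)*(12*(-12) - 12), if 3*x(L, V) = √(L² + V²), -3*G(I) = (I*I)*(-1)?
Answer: -52*√445/3 ≈ -365.65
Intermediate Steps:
G(I) = I²/3 (G(I) = -I*I*(-1)/3 = -I²*(-1)/3 = -(-1)*I²/3 = I²/3)
N = -11/3 (N = (⅓)*2² - 5 = (⅓)*4 - 5 = 4/3 - 5 = -11/3 ≈ -3.6667)
x(L, V) = √(L² + V²)/3
x(6, N)*(12*(-12) - 12) = (√(6² + (-11/3)²)/3)*(12*(-12) - 12) = (√(36 + 121/9)/3)*(-144 - 12) = (√(445/9)/3)*(-156) = ((√445/3)/3)*(-156) = (√445/9)*(-156) = -52*√445/3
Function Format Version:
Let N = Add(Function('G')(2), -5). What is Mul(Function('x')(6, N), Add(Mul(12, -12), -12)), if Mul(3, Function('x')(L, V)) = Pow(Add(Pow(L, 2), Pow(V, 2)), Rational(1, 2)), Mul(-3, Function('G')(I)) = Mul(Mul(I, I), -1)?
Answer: Mul(Rational(-52, 3), Pow(445, Rational(1, 2))) ≈ -365.65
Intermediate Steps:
Function('G')(I) = Mul(Rational(1, 3), Pow(I, 2)) (Function('G')(I) = Mul(Rational(-1, 3), Mul(Mul(I, I), -1)) = Mul(Rational(-1, 3), Mul(Pow(I, 2), -1)) = Mul(Rational(-1, 3), Mul(-1, Pow(I, 2))) = Mul(Rational(1, 3), Pow(I, 2)))
N = Rational(-11, 3) (N = Add(Mul(Rational(1, 3), Pow(2, 2)), -5) = Add(Mul(Rational(1, 3), 4), -5) = Add(Rational(4, 3), -5) = Rational(-11, 3) ≈ -3.6667)
Function('x')(L, V) = Mul(Rational(1, 3), Pow(Add(Pow(L, 2), Pow(V, 2)), Rational(1, 2)))
Mul(Function('x')(6, N), Add(Mul(12, -12), -12)) = Mul(Mul(Rational(1, 3), Pow(Add(Pow(6, 2), Pow(Rational(-11, 3), 2)), Rational(1, 2))), Add(Mul(12, -12), -12)) = Mul(Mul(Rational(1, 3), Pow(Add(36, Rational(121, 9)), Rational(1, 2))), Add(-144, -12)) = Mul(Mul(Rational(1, 3), Pow(Rational(445, 9), Rational(1, 2))), -156) = Mul(Mul(Rational(1, 3), Mul(Rational(1, 3), Pow(445, Rational(1, 2)))), -156) = Mul(Mul(Rational(1, 9), Pow(445, Rational(1, 2))), -156) = Mul(Rational(-52, 3), Pow(445, Rational(1, 2)))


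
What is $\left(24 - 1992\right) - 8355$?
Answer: $-10323$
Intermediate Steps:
$\left(24 - 1992\right) - 8355 = -1968 - 8355 = -10323$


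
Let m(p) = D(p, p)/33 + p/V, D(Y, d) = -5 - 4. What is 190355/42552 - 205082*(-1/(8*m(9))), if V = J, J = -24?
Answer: -31994097223/808488 ≈ -39573.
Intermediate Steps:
D(Y, d) = -9
V = -24
m(p) = -3/11 - p/24 (m(p) = -9/33 + p/(-24) = -9*1/33 + p*(-1/24) = -3/11 - p/24)
190355/42552 - 205082*(-1/(8*m(9))) = 190355/42552 - 205082*(-1/(8*(-3/11 - 1/24*9))) = 190355*(1/42552) - 205082*(-1/(8*(-3/11 - 3/8))) = 190355/42552 - 205082/((-57/88*(-8))) = 190355/42552 - 205082/57/11 = 190355/42552 - 205082*11/57 = 190355/42552 - 2255902/57 = -31994097223/808488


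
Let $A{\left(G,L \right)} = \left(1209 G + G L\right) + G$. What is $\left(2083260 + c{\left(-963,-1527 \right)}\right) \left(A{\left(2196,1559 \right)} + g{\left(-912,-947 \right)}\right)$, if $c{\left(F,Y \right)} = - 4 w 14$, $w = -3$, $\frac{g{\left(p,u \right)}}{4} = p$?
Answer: $12661150296528$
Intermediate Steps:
$g{\left(p,u \right)} = 4 p$
$A{\left(G,L \right)} = 1210 G + G L$
$c{\left(F,Y \right)} = 168$ ($c{\left(F,Y \right)} = \left(-4\right) \left(-3\right) 14 = 12 \cdot 14 = 168$)
$\left(2083260 + c{\left(-963,-1527 \right)}\right) \left(A{\left(2196,1559 \right)} + g{\left(-912,-947 \right)}\right) = \left(2083260 + 168\right) \left(2196 \left(1210 + 1559\right) + 4 \left(-912\right)\right) = 2083428 \left(2196 \cdot 2769 - 3648\right) = 2083428 \left(6080724 - 3648\right) = 2083428 \cdot 6077076 = 12661150296528$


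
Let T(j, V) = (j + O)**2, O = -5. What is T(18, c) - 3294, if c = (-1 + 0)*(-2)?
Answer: -3125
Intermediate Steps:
c = 2 (c = -1*(-2) = 2)
T(j, V) = (-5 + j)**2 (T(j, V) = (j - 5)**2 = (-5 + j)**2)
T(18, c) - 3294 = (-5 + 18)**2 - 3294 = 13**2 - 3294 = 169 - 3294 = -3125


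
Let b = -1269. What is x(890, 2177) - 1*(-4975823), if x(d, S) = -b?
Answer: 4977092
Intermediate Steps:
x(d, S) = 1269 (x(d, S) = -1*(-1269) = 1269)
x(890, 2177) - 1*(-4975823) = 1269 - 1*(-4975823) = 1269 + 4975823 = 4977092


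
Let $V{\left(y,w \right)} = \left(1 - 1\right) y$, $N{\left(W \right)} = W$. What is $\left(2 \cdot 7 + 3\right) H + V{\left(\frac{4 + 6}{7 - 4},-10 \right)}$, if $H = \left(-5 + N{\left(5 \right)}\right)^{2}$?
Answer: $0$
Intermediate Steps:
$H = 0$ ($H = \left(-5 + 5\right)^{2} = 0^{2} = 0$)
$V{\left(y,w \right)} = 0$ ($V{\left(y,w \right)} = 0 y = 0$)
$\left(2 \cdot 7 + 3\right) H + V{\left(\frac{4 + 6}{7 - 4},-10 \right)} = \left(2 \cdot 7 + 3\right) 0 + 0 = \left(14 + 3\right) 0 + 0 = 17 \cdot 0 + 0 = 0 + 0 = 0$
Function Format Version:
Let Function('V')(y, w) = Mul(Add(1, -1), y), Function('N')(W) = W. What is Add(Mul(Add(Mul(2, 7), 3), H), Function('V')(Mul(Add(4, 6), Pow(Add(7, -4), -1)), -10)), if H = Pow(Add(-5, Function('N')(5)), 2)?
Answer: 0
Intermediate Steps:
H = 0 (H = Pow(Add(-5, 5), 2) = Pow(0, 2) = 0)
Function('V')(y, w) = 0 (Function('V')(y, w) = Mul(0, y) = 0)
Add(Mul(Add(Mul(2, 7), 3), H), Function('V')(Mul(Add(4, 6), Pow(Add(7, -4), -1)), -10)) = Add(Mul(Add(Mul(2, 7), 3), 0), 0) = Add(Mul(Add(14, 3), 0), 0) = Add(Mul(17, 0), 0) = Add(0, 0) = 0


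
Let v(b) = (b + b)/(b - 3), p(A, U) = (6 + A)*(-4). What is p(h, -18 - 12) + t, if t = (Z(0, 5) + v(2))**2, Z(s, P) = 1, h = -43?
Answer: 157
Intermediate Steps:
p(A, U) = -24 - 4*A
v(b) = 2*b/(-3 + b) (v(b) = (2*b)/(-3 + b) = 2*b/(-3 + b))
t = 9 (t = (1 + 2*2/(-3 + 2))**2 = (1 + 2*2/(-1))**2 = (1 + 2*2*(-1))**2 = (1 - 4)**2 = (-3)**2 = 9)
p(h, -18 - 12) + t = (-24 - 4*(-43)) + 9 = (-24 + 172) + 9 = 148 + 9 = 157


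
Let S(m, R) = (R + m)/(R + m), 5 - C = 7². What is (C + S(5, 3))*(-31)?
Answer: 1333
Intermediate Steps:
C = -44 (C = 5 - 1*7² = 5 - 1*49 = 5 - 49 = -44)
S(m, R) = 1
(C + S(5, 3))*(-31) = (-44 + 1)*(-31) = -43*(-31) = 1333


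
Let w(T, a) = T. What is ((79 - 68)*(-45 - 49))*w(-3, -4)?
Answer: 3102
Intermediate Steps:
((79 - 68)*(-45 - 49))*w(-3, -4) = ((79 - 68)*(-45 - 49))*(-3) = (11*(-94))*(-3) = -1034*(-3) = 3102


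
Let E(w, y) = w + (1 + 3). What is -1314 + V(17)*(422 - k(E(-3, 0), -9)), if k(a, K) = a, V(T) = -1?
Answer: -1735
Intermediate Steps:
E(w, y) = 4 + w (E(w, y) = w + 4 = 4 + w)
-1314 + V(17)*(422 - k(E(-3, 0), -9)) = -1314 - (422 - (4 - 3)) = -1314 - (422 - 1*1) = -1314 - (422 - 1) = -1314 - 1*421 = -1314 - 421 = -1735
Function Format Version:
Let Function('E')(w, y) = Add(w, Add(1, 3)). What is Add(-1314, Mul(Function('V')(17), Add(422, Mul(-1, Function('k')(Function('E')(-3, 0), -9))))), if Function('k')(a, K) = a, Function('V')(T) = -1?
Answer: -1735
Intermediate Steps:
Function('E')(w, y) = Add(4, w) (Function('E')(w, y) = Add(w, 4) = Add(4, w))
Add(-1314, Mul(Function('V')(17), Add(422, Mul(-1, Function('k')(Function('E')(-3, 0), -9))))) = Add(-1314, Mul(-1, Add(422, Mul(-1, Add(4, -3))))) = Add(-1314, Mul(-1, Add(422, Mul(-1, 1)))) = Add(-1314, Mul(-1, Add(422, -1))) = Add(-1314, Mul(-1, 421)) = Add(-1314, -421) = -1735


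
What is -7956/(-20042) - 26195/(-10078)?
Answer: 302590379/100991638 ≈ 2.9962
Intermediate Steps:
-7956/(-20042) - 26195/(-10078) = -7956*(-1/20042) - 26195*(-1/10078) = 3978/10021 + 26195/10078 = 302590379/100991638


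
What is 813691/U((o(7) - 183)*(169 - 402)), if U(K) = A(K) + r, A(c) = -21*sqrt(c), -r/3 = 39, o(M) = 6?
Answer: 10577983/2019288 - 5695837*sqrt(41241)/6057864 ≈ -185.70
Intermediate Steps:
r = -117 (r = -3*39 = -117)
U(K) = -117 - 21*sqrt(K) (U(K) = -21*sqrt(K) - 117 = -117 - 21*sqrt(K))
813691/U((o(7) - 183)*(169 - 402)) = 813691/(-117 - 21*sqrt(41241))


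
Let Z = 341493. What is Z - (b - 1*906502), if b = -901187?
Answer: 2149182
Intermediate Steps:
Z - (b - 1*906502) = 341493 - (-901187 - 1*906502) = 341493 - (-901187 - 906502) = 341493 - 1*(-1807689) = 341493 + 1807689 = 2149182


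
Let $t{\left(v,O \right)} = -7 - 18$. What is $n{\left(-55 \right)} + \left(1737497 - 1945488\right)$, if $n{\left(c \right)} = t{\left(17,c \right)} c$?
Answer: $-206616$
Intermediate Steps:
$t{\left(v,O \right)} = -25$ ($t{\left(v,O \right)} = -7 - 18 = -25$)
$n{\left(c \right)} = - 25 c$
$n{\left(-55 \right)} + \left(1737497 - 1945488\right) = \left(-25\right) \left(-55\right) + \left(1737497 - 1945488\right) = 1375 + \left(1737497 - 1945488\right) = 1375 - 207991 = -206616$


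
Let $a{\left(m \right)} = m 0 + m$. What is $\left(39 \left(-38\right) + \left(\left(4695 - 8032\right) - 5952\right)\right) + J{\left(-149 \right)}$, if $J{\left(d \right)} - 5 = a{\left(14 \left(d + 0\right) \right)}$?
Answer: $-12852$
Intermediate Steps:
$a{\left(m \right)} = m$ ($a{\left(m \right)} = 0 + m = m$)
$J{\left(d \right)} = 5 + 14 d$ ($J{\left(d \right)} = 5 + 14 \left(d + 0\right) = 5 + 14 d$)
$\left(39 \left(-38\right) + \left(\left(4695 - 8032\right) - 5952\right)\right) + J{\left(-149 \right)} = \left(39 \left(-38\right) + \left(\left(4695 - 8032\right) - 5952\right)\right) + \left(5 + 14 \left(-149\right)\right) = \left(-1482 - 9289\right) + \left(5 - 2086\right) = \left(-1482 - 9289\right) - 2081 = -10771 - 2081 = -12852$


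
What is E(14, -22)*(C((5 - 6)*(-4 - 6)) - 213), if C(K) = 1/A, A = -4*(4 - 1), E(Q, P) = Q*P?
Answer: 196889/3 ≈ 65630.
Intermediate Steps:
E(Q, P) = P*Q
A = -12 (A = -4*3 = -12)
C(K) = -1/12 (C(K) = 1/(-12) = -1/12)
E(14, -22)*(C((5 - 6)*(-4 - 6)) - 213) = (-22*14)*(-1/12 - 213) = -308*(-2557/12) = 196889/3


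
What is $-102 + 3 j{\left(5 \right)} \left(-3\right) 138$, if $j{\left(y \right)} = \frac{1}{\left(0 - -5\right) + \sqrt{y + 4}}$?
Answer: $- \frac{1029}{4} \approx -257.25$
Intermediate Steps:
$j{\left(y \right)} = \frac{1}{5 + \sqrt{4 + y}}$ ($j{\left(y \right)} = \frac{1}{\left(0 + 5\right) + \sqrt{4 + y}} = \frac{1}{5 + \sqrt{4 + y}}$)
$-102 + 3 j{\left(5 \right)} \left(-3\right) 138 = -102 + \frac{3}{5 + \sqrt{4 + 5}} \left(-3\right) 138 = -102 + \frac{3}{5 + \sqrt{9}} \left(-3\right) 138 = -102 + \frac{3}{5 + 3} \left(-3\right) 138 = -102 + \frac{3}{8} \left(-3\right) 138 = -102 - \frac{621}{4} = - \frac{1029}{4}$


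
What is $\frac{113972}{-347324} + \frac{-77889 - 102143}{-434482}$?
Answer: $\frac{1626331483}{18863253271} \approx 0.086217$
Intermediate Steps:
$\frac{113972}{-347324} + \frac{-77889 - 102143}{-434482} = 113972 \left(- \frac{1}{347324}\right) - - \frac{90016}{217241} = - \frac{28493}{86831} + \frac{90016}{217241} = \frac{1626331483}{18863253271}$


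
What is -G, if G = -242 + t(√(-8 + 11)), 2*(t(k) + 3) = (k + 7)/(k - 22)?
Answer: 235847/962 + 29*√3/962 ≈ 245.22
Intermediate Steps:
t(k) = -3 + (7 + k)/(2*(-22 + k)) (t(k) = -3 + ((k + 7)/(k - 22))/2 = -3 + ((7 + k)/(-22 + k))/2 = -3 + (7 + k)/(2*(-22 + k)))
G = -242 + (139 - 5*√3)/(2*(-22 + √3)) (G = -242 + (139 - 5*√(-8 + 11))/(2*(-22 + √(-8 + 11))) = -242 + (139 - 5*√3)/(2*(-22 + √3)) ≈ -245.22)
-G = -(-235847/962 - 29*√3/962) = 235847/962 + 29*√3/962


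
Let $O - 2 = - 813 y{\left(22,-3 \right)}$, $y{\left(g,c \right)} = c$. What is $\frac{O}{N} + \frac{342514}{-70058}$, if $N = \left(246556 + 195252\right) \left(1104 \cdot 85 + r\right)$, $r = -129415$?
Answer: $- \frac{2691701088242989}{550561988268400} \approx -4.889$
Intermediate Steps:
$N = -15717319600$ ($N = \left(246556 + 195252\right) \left(1104 \cdot 85 - 129415\right) = 441808 \left(93840 - 129415\right) = 441808 \left(-35575\right) = -15717319600$)
$O = 2441$ ($O = 2 - -2439 = 2 + 2439 = 2441$)
$\frac{O}{N} + \frac{342514}{-70058} = \frac{2441}{-15717319600} + \frac{342514}{-70058} = 2441 \left(- \frac{1}{15717319600}\right) + 342514 \left(- \frac{1}{70058}\right) = - \frac{2441}{15717319600} - \frac{171257}{35029} = - \frac{2691701088242989}{550561988268400}$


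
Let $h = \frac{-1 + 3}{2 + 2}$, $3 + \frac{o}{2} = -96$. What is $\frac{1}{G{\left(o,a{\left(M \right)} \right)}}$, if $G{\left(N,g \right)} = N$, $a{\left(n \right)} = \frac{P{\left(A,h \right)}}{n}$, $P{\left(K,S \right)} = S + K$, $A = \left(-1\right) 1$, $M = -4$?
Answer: $- \frac{1}{198} \approx -0.0050505$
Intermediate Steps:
$A = -1$
$o = -198$ ($o = -6 + 2 \left(-96\right) = -6 - 192 = -198$)
$h = \frac{1}{2}$ ($h = \frac{2}{4} = 2 \cdot \frac{1}{4} = \frac{1}{2} \approx 0.5$)
$P{\left(K,S \right)} = K + S$
$a{\left(n \right)} = - \frac{1}{2 n}$ ($a{\left(n \right)} = \frac{-1 + \frac{1}{2}}{n} = - \frac{1}{2 n}$)
$\frac{1}{G{\left(o,a{\left(M \right)} \right)}} = \frac{1}{-198} = - \frac{1}{198}$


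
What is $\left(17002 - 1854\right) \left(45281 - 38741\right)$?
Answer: $99067920$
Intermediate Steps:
$\left(17002 - 1854\right) \left(45281 - 38741\right) = 15148 \cdot 6540 = 99067920$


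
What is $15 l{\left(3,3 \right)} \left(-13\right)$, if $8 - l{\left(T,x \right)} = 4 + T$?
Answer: $-195$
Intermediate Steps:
$l{\left(T,x \right)} = 4 - T$ ($l{\left(T,x \right)} = 8 - \left(4 + T\right) = 4 - T$)
$15 l{\left(3,3 \right)} \left(-13\right) = 15 \left(4 - 3\right) \left(-13\right) = 15 \cdot 1 \left(-13\right) = 15 \left(-13\right) = -195$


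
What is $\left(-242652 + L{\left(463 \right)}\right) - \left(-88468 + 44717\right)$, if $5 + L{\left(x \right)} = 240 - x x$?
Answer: $-413035$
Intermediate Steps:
$L{\left(x \right)} = 235 - x^{2}$ ($L{\left(x \right)} = -5 - \left(-240 + x x\right) = -5 - \left(-240 + x^{2}\right) = 235 - x^{2}$)
$\left(-242652 + L{\left(463 \right)}\right) - \left(-88468 + 44717\right) = \left(-242652 + \left(235 - 463^{2}\right)\right) - \left(-88468 + 44717\right) = \left(-242652 + \left(235 - 214369\right)\right) - -43751 = \left(-242652 + \left(235 - 214369\right)\right) + 43751 = \left(-242652 - 214134\right) + 43751 = -456786 + 43751 = -413035$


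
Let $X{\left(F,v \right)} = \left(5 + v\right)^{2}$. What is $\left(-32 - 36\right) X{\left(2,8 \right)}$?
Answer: $-11492$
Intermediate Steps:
$\left(-32 - 36\right) X{\left(2,8 \right)} = \left(-32 - 36\right) \left(5 + 8\right)^{2} = - 68 \cdot 13^{2} = \left(-68\right) 169 = -11492$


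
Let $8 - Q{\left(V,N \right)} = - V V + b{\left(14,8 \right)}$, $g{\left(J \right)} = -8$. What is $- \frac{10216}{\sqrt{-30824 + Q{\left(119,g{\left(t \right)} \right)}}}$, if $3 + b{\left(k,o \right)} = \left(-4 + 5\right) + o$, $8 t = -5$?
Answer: $\frac{10216 i \sqrt{16661}}{16661} \approx 79.146 i$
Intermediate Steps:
$t = - \frac{5}{8}$ ($t = \frac{1}{8} \left(-5\right) = - \frac{5}{8} \approx -0.625$)
$b{\left(k,o \right)} = -2 + o$ ($b{\left(k,o \right)} = -3 + \left(\left(-4 + 5\right) + o\right) = -3 + \left(1 + o\right) = -2 + o$)
$Q{\left(V,N \right)} = 2 + V^{2}$ ($Q{\left(V,N \right)} = 8 - \left(- V V + \left(-2 + 8\right)\right) = 8 - \left(- V^{2} + 6\right) = 8 - \left(6 - V^{2}\right) = 8 + \left(-6 + V^{2}\right) = 2 + V^{2}$)
$- \frac{10216}{\sqrt{-30824 + Q{\left(119,g{\left(t \right)} \right)}}} = - \frac{10216}{\sqrt{-30824 + \left(2 + 119^{2}\right)}} = - \frac{10216}{\sqrt{-30824 + \left(2 + 14161\right)}} = - \frac{10216}{\sqrt{-30824 + 14163}} = - \frac{10216}{\sqrt{-16661}} = - \frac{10216}{i \sqrt{16661}} = - 10216 \left(- \frac{i \sqrt{16661}}{16661}\right) = \frac{10216 i \sqrt{16661}}{16661}$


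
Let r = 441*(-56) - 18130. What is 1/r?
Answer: -1/42826 ≈ -2.3350e-5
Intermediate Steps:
r = -42826 (r = -24696 - 18130 = -42826)
1/r = 1/(-42826) = -1/42826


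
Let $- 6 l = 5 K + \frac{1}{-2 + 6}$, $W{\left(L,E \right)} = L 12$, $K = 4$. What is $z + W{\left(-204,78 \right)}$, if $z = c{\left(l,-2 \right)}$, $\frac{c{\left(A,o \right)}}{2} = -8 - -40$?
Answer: $-2384$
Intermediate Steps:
$W{\left(L,E \right)} = 12 L$
$l = - \frac{27}{8}$ ($l = - \frac{5 \cdot 4 + \frac{1}{-2 + 6}}{6} = - \frac{20 + \frac{1}{4}}{6} = \left(- \frac{1}{6}\right) \frac{81}{4} = - \frac{27}{8} \approx -3.375$)
$c{\left(A,o \right)} = 64$ ($c{\left(A,o \right)} = 2 \left(-8 - -40\right) = 2 \left(-8 + 40\right) = 2 \cdot 32 = 64$)
$z = 64$
$z + W{\left(-204,78 \right)} = 64 + 12 \left(-204\right) = 64 - 2448 = -2384$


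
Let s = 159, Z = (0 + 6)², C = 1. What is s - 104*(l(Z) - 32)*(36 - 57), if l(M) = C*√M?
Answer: -56625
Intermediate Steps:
Z = 36 (Z = 6² = 36)
l(M) = √M (l(M) = 1*√M = √M)
s - 104*(l(Z) - 32)*(36 - 57) = 159 - 104*(√36 - 32)*(36 - 57) = 159 - 104*(6 - 32)*(-21) = 159 - (-2704)*(-21) = 159 - 104*546 = 159 - 56784 = -56625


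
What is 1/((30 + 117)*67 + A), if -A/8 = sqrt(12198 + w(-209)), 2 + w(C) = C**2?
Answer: 9849/93426673 + 8*sqrt(55877)/93426673 ≈ 0.00012566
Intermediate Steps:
w(C) = -2 + C**2
A = -8*sqrt(55877) (A = -8*sqrt(12198 + (-2 + (-209)**2)) = -8*sqrt(12198 + (-2 + 43681)) = -8*sqrt(12198 + 43679) = -8*sqrt(55877) ≈ -1891.1)
1/((30 + 117)*67 + A) = 1/((30 + 117)*67 - 8*sqrt(55877)) = 1/(147*67 - 8*sqrt(55877)) = 1/(9849 - 8*sqrt(55877))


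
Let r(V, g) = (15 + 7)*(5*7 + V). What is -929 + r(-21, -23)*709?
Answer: 217443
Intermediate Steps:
r(V, g) = 770 + 22*V (r(V, g) = 22*(35 + V) = 770 + 22*V)
-929 + r(-21, -23)*709 = -929 + (770 + 22*(-21))*709 = -929 + (770 - 462)*709 = -929 + 308*709 = -929 + 218372 = 217443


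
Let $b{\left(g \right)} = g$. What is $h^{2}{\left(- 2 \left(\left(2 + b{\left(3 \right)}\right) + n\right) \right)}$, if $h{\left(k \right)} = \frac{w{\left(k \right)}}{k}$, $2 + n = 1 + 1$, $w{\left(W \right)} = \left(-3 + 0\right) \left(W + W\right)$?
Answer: $36$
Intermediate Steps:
$w{\left(W \right)} = - 6 W$ ($w{\left(W \right)} = - 3 \cdot 2 W = - 6 W$)
$n = 0$ ($n = -2 + \left(1 + 1\right) = -2 + 2 = 0$)
$h{\left(k \right)} = -6$ ($h{\left(k \right)} = \frac{\left(-6\right) k}{k} = -6$)
$h^{2}{\left(- 2 \left(\left(2 + b{\left(3 \right)}\right) + n\right) \right)} = \left(-6\right)^{2} = 36$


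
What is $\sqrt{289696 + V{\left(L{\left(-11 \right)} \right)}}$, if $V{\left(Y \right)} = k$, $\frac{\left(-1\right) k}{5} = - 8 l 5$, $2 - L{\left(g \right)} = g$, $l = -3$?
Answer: $2 \sqrt{72274} \approx 537.68$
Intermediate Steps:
$L{\left(g \right)} = 2 - g$
$k = -600$ ($k = - 5 \left(-8\right) \left(-3\right) 5 = - 5 \cdot 24 \cdot 5 = \left(-5\right) 120 = -600$)
$V{\left(Y \right)} = -600$
$\sqrt{289696 + V{\left(L{\left(-11 \right)} \right)}} = \sqrt{289696 - 600} = \sqrt{289096} = 2 \sqrt{72274}$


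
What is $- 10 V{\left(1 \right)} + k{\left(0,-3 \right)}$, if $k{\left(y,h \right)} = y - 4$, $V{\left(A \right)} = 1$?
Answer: $-14$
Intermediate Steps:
$k{\left(y,h \right)} = -4 + y$ ($k{\left(y,h \right)} = y - 4 = -4 + y$)
$- 10 V{\left(1 \right)} + k{\left(0,-3 \right)} = \left(-10\right) 1 + \left(-4 + 0\right) = -10 - 4 = -14$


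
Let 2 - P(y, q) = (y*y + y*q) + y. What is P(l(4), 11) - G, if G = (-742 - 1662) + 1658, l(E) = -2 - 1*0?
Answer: 768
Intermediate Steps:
l(E) = -2 (l(E) = -2 + 0 = -2)
P(y, q) = 2 - y - y² - q*y (P(y, q) = 2 - ((y*y + y*q) + y) = 2 - ((y² + q*y) + y) = 2 - (y + y² + q*y) = 2 + (-y - y² - q*y) = 2 - y - y² - q*y)
G = -746 (G = -2404 + 1658 = -746)
P(l(4), 11) - G = (2 - 1*(-2) - 1*(-2)² - 1*11*(-2)) - 1*(-746) = (2 + 2 - 1*4 + 22) + 746 = (2 + 2 - 4 + 22) + 746 = 22 + 746 = 768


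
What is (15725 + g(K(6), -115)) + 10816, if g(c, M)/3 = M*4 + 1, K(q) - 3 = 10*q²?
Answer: 25164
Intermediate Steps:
K(q) = 3 + 10*q²
g(c, M) = 3 + 12*M (g(c, M) = 3*(M*4 + 1) = 3*(4*M + 1) = 3*(1 + 4*M) = 3 + 12*M)
(15725 + g(K(6), -115)) + 10816 = (15725 + (3 + 12*(-115))) + 10816 = (15725 + (3 - 1380)) + 10816 = (15725 - 1377) + 10816 = 14348 + 10816 = 25164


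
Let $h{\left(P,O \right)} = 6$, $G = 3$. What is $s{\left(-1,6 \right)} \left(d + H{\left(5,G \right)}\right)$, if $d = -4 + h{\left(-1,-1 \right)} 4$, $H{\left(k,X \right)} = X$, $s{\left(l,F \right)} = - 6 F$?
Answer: $-828$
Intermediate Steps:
$d = 20$ ($d = -4 + 6 \cdot 4 = -4 + 24 = 20$)
$s{\left(-1,6 \right)} \left(d + H{\left(5,G \right)}\right) = \left(-6\right) 6 \left(20 + 3\right) = \left(-36\right) 23 = -828$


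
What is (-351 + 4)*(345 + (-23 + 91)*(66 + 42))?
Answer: -2668083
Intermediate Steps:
(-351 + 4)*(345 + (-23 + 91)*(66 + 42)) = -347*(345 + 68*108) = -347*(345 + 7344) = -347*7689 = -2668083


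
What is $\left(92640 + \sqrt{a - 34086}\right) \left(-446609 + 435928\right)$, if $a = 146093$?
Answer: $-989487840 - 10681 \sqrt{112007} \approx -9.9306 \cdot 10^{8}$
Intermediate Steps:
$\left(92640 + \sqrt{a - 34086}\right) \left(-446609 + 435928\right) = \left(92640 + \sqrt{146093 - 34086}\right) \left(-446609 + 435928\right) = \left(92640 + \sqrt{112007}\right) \left(-10681\right) = -989487840 - 10681 \sqrt{112007}$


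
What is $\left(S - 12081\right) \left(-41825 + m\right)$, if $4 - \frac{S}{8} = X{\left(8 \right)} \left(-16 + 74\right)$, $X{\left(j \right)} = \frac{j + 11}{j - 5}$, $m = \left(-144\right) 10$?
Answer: $\frac{1945324195}{3} \approx 6.4844 \cdot 10^{8}$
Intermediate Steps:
$m = -1440$
$X{\left(j \right)} = \frac{11 + j}{-5 + j}$
$S = - \frac{8720}{3}$ ($S = 32 - 8 \frac{11 + 8}{-5 + 8} \left(-16 + 74\right) = 32 - 8 \cdot \frac{1}{3} \cdot 19 \cdot 58 = 32 - 8 \cdot \frac{19}{3} \cdot 58 = 32 - \frac{8816}{3} = - \frac{8720}{3} \approx -2906.7$)
$\left(S - 12081\right) \left(-41825 + m\right) = \left(- \frac{8720}{3} - 12081\right) \left(-41825 - 1440\right) = \left(- \frac{44963}{3}\right) \left(-43265\right) = \frac{1945324195}{3}$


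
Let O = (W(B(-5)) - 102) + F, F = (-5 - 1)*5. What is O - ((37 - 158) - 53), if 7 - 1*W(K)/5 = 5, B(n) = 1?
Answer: 52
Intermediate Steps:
W(K) = 10 (W(K) = 35 - 5*5 = 35 - 25 = 10)
F = -30 (F = -6*5 = -30)
O = -122 (O = (10 - 102) - 30 = -92 - 30 = -122)
O - ((37 - 158) - 53) = -122 - ((37 - 158) - 53) = -122 - (-121 - 53) = -122 - 1*(-174) = -122 + 174 = 52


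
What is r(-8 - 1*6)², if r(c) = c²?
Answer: 38416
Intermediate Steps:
r(-8 - 1*6)² = ((-8 - 1*6)²)² = ((-8 - 6)²)² = ((-14)²)² = 196² = 38416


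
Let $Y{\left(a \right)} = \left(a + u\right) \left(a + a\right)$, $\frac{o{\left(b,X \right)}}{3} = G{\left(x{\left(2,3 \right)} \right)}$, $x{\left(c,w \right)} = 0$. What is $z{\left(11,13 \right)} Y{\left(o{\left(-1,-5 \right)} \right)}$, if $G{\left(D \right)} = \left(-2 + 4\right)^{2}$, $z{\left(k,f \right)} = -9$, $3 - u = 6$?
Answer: $-1944$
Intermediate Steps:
$u = -3$ ($u = 3 - 6 = -3$)
$G{\left(D \right)} = 4$ ($G{\left(D \right)} = 2^{2} = 4$)
$o{\left(b,X \right)} = 12$ ($o{\left(b,X \right)} = 3 \cdot 4 = 12$)
$Y{\left(a \right)} = 2 a \left(-3 + a\right)$ ($Y{\left(a \right)} = \left(a - 3\right) \left(a + a\right) = \left(-3 + a\right) 2 a = 2 a \left(-3 + a\right)$)
$z{\left(11,13 \right)} Y{\left(o{\left(-1,-5 \right)} \right)} = - 9 \cdot 2 \cdot 12 \left(-3 + 12\right) = - 9 \cdot 2 \cdot 12 \cdot 9 = \left(-9\right) 216 = -1944$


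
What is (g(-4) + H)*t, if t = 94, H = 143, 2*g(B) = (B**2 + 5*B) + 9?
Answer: 13677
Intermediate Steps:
g(B) = 9/2 + B**2/2 + 5*B/2 (g(B) = ((B**2 + 5*B) + 9)/2 = (9 + B**2 + 5*B)/2 = 9/2 + B**2/2 + 5*B/2)
(g(-4) + H)*t = ((9/2 + (1/2)*(-4)**2 + (5/2)*(-4)) + 143)*94 = ((9/2 + (1/2)*16 - 10) + 143)*94 = ((9/2 + 8 - 10) + 143)*94 = (5/2 + 143)*94 = (291/2)*94 = 13677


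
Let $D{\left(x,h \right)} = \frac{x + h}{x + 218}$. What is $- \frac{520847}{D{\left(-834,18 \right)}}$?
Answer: $- \frac{40105219}{102} \approx -3.9319 \cdot 10^{5}$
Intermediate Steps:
$D{\left(x,h \right)} = \frac{h + x}{218 + x}$
$- \frac{520847}{D{\left(-834,18 \right)}} = - \frac{520847}{\frac{1}{218 - 834} \left(18 - 834\right)} = - \frac{520847}{\frac{1}{-616} \left(-816\right)} = - \frac{520847}{\left(- \frac{1}{616}\right) \left(-816\right)} = - \frac{520847}{\frac{102}{77}} = \left(-520847\right) \frac{77}{102} = - \frac{40105219}{102}$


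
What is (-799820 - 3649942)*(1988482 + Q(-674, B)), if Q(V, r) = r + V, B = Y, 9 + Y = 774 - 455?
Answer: -8846651927916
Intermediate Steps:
Y = 310 (Y = -9 + (774 - 455) = -9 + 319 = 310)
B = 310
Q(V, r) = V + r
(-799820 - 3649942)*(1988482 + Q(-674, B)) = (-799820 - 3649942)*(1988482 + (-674 + 310)) = -4449762*(1988482 - 364) = -4449762*1988118 = -8846651927916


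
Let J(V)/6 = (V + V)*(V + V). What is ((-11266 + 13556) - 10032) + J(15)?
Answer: -2342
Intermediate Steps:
J(V) = 24*V**2 (J(V) = 6*((V + V)*(V + V)) = 6*((2*V)*(2*V)) = 6*(4*V**2) = 24*V**2)
((-11266 + 13556) - 10032) + J(15) = ((-11266 + 13556) - 10032) + 24*15**2 = (2290 - 10032) + 24*225 = -7742 + 5400 = -2342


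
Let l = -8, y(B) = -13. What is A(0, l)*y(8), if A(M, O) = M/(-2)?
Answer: 0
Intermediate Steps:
A(M, O) = -M/2 (A(M, O) = M*(-1/2) = -M/2)
A(0, l)*y(8) = -1/2*0*(-13) = 0*(-13) = 0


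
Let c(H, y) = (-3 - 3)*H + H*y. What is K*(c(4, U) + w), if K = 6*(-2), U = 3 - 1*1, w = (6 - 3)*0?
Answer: 192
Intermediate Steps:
w = 0 (w = 3*0 = 0)
U = 2 (U = 3 - 1 = 2)
K = -12
c(H, y) = -6*H + H*y
K*(c(4, U) + w) = -12*(4*(-6 + 2) + 0) = -12*(4*(-4) + 0) = -12*(-16 + 0) = -12*(-16) = 192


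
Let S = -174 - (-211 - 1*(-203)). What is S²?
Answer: 27556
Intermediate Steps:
S = -166 (S = -174 - (-211 + 203) = -174 - 1*(-8) = -174 + 8 = -166)
S² = (-166)² = 27556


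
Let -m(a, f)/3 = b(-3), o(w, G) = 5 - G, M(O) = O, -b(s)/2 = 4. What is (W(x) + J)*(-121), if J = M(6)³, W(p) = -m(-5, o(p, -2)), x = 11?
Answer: -23232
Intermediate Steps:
b(s) = -8 (b(s) = -2*4 = -8)
m(a, f) = 24 (m(a, f) = -3*(-8) = 24)
W(p) = -24 (W(p) = -1*24 = -24)
J = 216 (J = 6³ = 216)
(W(x) + J)*(-121) = (-24 + 216)*(-121) = 192*(-121) = -23232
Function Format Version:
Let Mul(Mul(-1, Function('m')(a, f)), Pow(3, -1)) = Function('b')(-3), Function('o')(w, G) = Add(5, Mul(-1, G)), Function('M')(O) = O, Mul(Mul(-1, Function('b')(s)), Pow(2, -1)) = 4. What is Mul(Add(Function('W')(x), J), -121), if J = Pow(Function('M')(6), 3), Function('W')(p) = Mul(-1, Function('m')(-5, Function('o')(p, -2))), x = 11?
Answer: -23232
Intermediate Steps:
Function('b')(s) = -8 (Function('b')(s) = Mul(-2, 4) = -8)
Function('m')(a, f) = 24 (Function('m')(a, f) = Mul(-3, -8) = 24)
Function('W')(p) = -24 (Function('W')(p) = Mul(-1, 24) = -24)
J = 216 (J = Pow(6, 3) = 216)
Mul(Add(Function('W')(x), J), -121) = Mul(Add(-24, 216), -121) = Mul(192, -121) = -23232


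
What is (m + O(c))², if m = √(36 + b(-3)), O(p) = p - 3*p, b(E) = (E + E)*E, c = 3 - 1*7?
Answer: 118 + 48*√6 ≈ 235.58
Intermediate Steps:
c = -4 (c = 3 - 7 = -4)
b(E) = 2*E² (b(E) = (2*E)*E = 2*E²)
O(p) = -2*p
m = 3*√6 (m = √(36 + 2*(-3)²) = √(36 + 2*9) = √(36 + 18) = √54 = 3*√6 ≈ 7.3485)
(m + O(c))² = (3*√6 - 2*(-4))² = (3*√6 + 8)² = (8 + 3*√6)²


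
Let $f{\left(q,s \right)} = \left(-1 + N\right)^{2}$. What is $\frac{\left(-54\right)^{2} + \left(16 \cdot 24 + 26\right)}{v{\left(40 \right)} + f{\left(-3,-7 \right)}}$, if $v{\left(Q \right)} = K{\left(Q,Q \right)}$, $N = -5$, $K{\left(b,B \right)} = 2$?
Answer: $\frac{1663}{19} \approx 87.526$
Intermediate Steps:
$f{\left(q,s \right)} = 36$ ($f{\left(q,s \right)} = \left(-1 - 5\right)^{2} = \left(-6\right)^{2} = 36$)
$v{\left(Q \right)} = 2$
$\frac{\left(-54\right)^{2} + \left(16 \cdot 24 + 26\right)}{v{\left(40 \right)} + f{\left(-3,-7 \right)}} = \frac{\left(-54\right)^{2} + \left(16 \cdot 24 + 26\right)}{2 + 36} = \frac{2916 + \left(384 + 26\right)}{38} = \left(2916 + 410\right) \frac{1}{38} = 3326 \cdot \frac{1}{38} = \frac{1663}{19}$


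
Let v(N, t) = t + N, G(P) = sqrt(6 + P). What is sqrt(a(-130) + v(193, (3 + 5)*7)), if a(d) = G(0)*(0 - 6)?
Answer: sqrt(249 - 6*sqrt(6)) ≈ 15.307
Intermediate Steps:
v(N, t) = N + t
a(d) = -6*sqrt(6) (a(d) = sqrt(6 + 0)*(0 - 6) = sqrt(6)*(-6) = -6*sqrt(6))
sqrt(a(-130) + v(193, (3 + 5)*7)) = sqrt(-6*sqrt(6) + (193 + (3 + 5)*7)) = sqrt(-6*sqrt(6) + (193 + 8*7)) = sqrt(-6*sqrt(6) + (193 + 56)) = sqrt(-6*sqrt(6) + 249) = sqrt(249 - 6*sqrt(6))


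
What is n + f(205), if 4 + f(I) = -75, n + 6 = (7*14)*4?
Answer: 307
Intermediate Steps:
n = 386 (n = -6 + (7*14)*4 = -6 + 98*4 = -6 + 392 = 386)
f(I) = -79 (f(I) = -4 - 75 = -79)
n + f(205) = 386 - 79 = 307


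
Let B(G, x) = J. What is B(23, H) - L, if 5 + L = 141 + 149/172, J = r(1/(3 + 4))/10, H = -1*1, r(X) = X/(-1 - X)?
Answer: -470863/3440 ≈ -136.88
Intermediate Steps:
H = -1
J = -1/80 (J = -1/((3 + 4)*(1 + 1/(3 + 4)))/10 = -1/(7*(1 + 1/7))*(⅒) = -1*⅐/(1 + ⅐)*(⅒) = -1*⅐/8/7*(⅒) = -1*⅐*7/8*(⅒) = -⅛*⅒ = -1/80 ≈ -0.012500)
L = 23541/172 (L = -5 + (141 + 149/172) = -5 + 24401/172 = 23541/172 ≈ 136.87)
B(G, x) = -1/80
B(23, H) - L = -1/80 - 1*23541/172 = -1/80 - 23541/172 = -470863/3440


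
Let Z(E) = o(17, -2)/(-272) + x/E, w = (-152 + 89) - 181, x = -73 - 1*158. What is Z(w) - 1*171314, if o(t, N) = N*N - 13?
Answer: -2842425631/16592 ≈ -1.7131e+5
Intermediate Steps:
x = -231 (x = -73 - 158 = -231)
w = -244 (w = -63 - 181 = -244)
o(t, N) = -13 + N² (o(t, N) = N² - 13 = -13 + N²)
Z(E) = 9/272 - 231/E (Z(E) = (-13 + (-2)²)/(-272) - 231/E = (-13 + 4)*(-1/272) - 231/E = -9*(-1/272) - 231/E = 9/272 - 231/E)
Z(w) - 1*171314 = (9/272 - 231/(-244)) - 1*171314 = (9/272 - 231*(-1/244)) - 171314 = (9/272 + 231/244) - 171314 = 16257/16592 - 171314 = -2842425631/16592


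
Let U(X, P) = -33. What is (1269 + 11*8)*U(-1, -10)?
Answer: -44781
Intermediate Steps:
(1269 + 11*8)*U(-1, -10) = (1269 + 11*8)*(-33) = (1269 + 88)*(-33) = 1357*(-33) = -44781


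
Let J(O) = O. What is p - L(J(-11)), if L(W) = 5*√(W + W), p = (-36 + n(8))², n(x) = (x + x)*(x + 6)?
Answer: 35344 - 5*I*√22 ≈ 35344.0 - 23.452*I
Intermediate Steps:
n(x) = 2*x*(6 + x) (n(x) = (2*x)*(6 + x) = 2*x*(6 + x))
p = 35344 (p = (-36 + 2*8*(6 + 8))² = (-36 + 2*8*14)² = (-36 + 224)² = 188² = 35344)
L(W) = 5*√2*√W (L(W) = 5*√(2*W) = 5*(√2*√W) = 5*√2*√W)
p - L(J(-11)) = 35344 - 5*√2*√(-11) = 35344 - 5*√2*I*√11 = 35344 - 5*I*√22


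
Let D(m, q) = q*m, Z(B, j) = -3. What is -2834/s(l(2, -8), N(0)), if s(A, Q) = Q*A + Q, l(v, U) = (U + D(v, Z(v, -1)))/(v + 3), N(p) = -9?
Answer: -14170/81 ≈ -174.94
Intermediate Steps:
D(m, q) = m*q
l(v, U) = (U - 3*v)/(3 + v) (l(v, U) = (U + v*(-3))/(v + 3) = (U - 3*v)/(3 + v))
s(A, Q) = Q + A*Q (s(A, Q) = A*Q + Q = Q + A*Q)
-2834/s(l(2, -8), N(0)) = -2834*(-1/(9*(1 + (-8 - 3*2)/(3 + 2)))) = -2834*(-1/(9*(1 + (-8 - 6)/5))) = -2834*(-1/(9*(1 + (⅕)*(-14)))) = -2834*(-1/(9*(1 - 14/5))) = -2834/((-9*(-9/5))) = -2834/81/5 = -2834*5/81 = -14170/81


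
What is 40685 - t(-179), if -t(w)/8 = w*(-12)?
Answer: 57869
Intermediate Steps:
t(w) = 96*w (t(w) = -8*w*(-12) = -(-96)*w = 96*w)
40685 - t(-179) = 40685 - 96*(-179) = 40685 - 1*(-17184) = 40685 + 17184 = 57869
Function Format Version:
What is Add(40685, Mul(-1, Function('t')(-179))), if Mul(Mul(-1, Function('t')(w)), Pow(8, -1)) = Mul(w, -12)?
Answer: 57869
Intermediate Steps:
Function('t')(w) = Mul(96, w) (Function('t')(w) = Mul(-8, Mul(w, -12)) = Mul(-8, Mul(-12, w)) = Mul(96, w))
Add(40685, Mul(-1, Function('t')(-179))) = Add(40685, Mul(-1, Mul(96, -179))) = Add(40685, Mul(-1, -17184)) = Add(40685, 17184) = 57869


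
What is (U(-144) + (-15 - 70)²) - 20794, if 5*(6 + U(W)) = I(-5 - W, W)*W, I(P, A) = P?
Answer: -87891/5 ≈ -17578.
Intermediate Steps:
U(W) = -6 + W*(-5 - W)/5 (U(W) = -6 + ((-5 - W)*W)/5 = -6 + (W*(-5 - W))/5 = -6 + W*(-5 - W)/5)
(U(-144) + (-15 - 70)²) - 20794 = ((-6 - ⅕*(-144)*(5 - 144)) + (-15 - 70)²) - 20794 = ((-6 - ⅕*(-144)*(-139)) + (-85)²) - 20794 = ((-6 - 20016/5) + 7225) - 20794 = (-20046/5 + 7225) - 20794 = 16079/5 - 20794 = -87891/5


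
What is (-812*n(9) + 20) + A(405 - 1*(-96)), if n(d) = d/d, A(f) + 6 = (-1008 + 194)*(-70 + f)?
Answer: -351632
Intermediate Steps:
A(f) = 56974 - 814*f (A(f) = -6 + (-1008 + 194)*(-70 + f) = -6 - 814*(-70 + f) = -6 + (56980 - 814*f) = 56974 - 814*f)
n(d) = 1
(-812*n(9) + 20) + A(405 - 1*(-96)) = (-812*1 + 20) + (56974 - 814*(405 - 1*(-96))) = (-812 + 20) + (56974 - 814*(405 + 96)) = -792 + (56974 - 814*501) = -792 + (56974 - 407814) = -792 - 350840 = -351632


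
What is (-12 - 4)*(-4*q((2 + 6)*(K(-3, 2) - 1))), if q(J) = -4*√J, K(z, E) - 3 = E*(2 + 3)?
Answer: -1024*√6 ≈ -2508.3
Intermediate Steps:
K(z, E) = 3 + 5*E (K(z, E) = 3 + E*(2 + 3) = 3 + E*5 = 3 + 5*E)
(-12 - 4)*(-4*q((2 + 6)*(K(-3, 2) - 1))) = (-12 - 4)*(-(-16)*√((2 + 6)*((3 + 5*2) - 1))) = -(-64)*(-4*2*√2*√((3 + 10) - 1)) = -(-64)*(-4*2*√2*√(13 - 1)) = -(-64)*(-4*4*√6) = -(-64)*(-16*√6) = -1024*√6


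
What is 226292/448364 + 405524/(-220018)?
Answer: -16504256185/12331018819 ≈ -1.3384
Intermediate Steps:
226292/448364 + 405524/(-220018) = 226292*(1/448364) + 405524*(-1/220018) = 56573/112091 - 202762/110009 = -16504256185/12331018819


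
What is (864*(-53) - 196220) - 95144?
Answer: -337156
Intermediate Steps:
(864*(-53) - 196220) - 95144 = (-45792 - 196220) - 95144 = -242012 - 95144 = -337156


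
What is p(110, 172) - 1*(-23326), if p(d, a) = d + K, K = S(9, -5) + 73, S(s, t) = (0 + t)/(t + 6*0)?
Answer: 23510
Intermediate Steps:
S(s, t) = 1 (S(s, t) = t/(t + 0) = t/t = 1)
K = 74 (K = 1 + 73 = 74)
p(d, a) = 74 + d (p(d, a) = d + 74 = 74 + d)
p(110, 172) - 1*(-23326) = (74 + 110) - 1*(-23326) = 184 + 23326 = 23510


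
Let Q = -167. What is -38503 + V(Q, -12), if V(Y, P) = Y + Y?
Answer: -38837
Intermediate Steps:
V(Y, P) = 2*Y
-38503 + V(Q, -12) = -38503 + 2*(-167) = -38503 - 334 = -38837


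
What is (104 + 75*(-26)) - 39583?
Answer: -41429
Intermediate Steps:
(104 + 75*(-26)) - 39583 = (104 - 1950) - 39583 = -1846 - 39583 = -41429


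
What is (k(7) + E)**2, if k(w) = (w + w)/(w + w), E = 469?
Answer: 220900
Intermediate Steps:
k(w) = 1 (k(w) = (2*w)/((2*w)) = (2*w)*(1/(2*w)) = 1)
(k(7) + E)**2 = (1 + 469)**2 = 470**2 = 220900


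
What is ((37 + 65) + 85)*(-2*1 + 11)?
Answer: 1683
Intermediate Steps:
((37 + 65) + 85)*(-2*1 + 11) = (102 + 85)*(-2 + 11) = 187*9 = 1683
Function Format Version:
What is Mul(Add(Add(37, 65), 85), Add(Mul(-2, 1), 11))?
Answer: 1683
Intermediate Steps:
Mul(Add(Add(37, 65), 85), Add(Mul(-2, 1), 11)) = Mul(Add(102, 85), Add(-2, 11)) = Mul(187, 9) = 1683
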